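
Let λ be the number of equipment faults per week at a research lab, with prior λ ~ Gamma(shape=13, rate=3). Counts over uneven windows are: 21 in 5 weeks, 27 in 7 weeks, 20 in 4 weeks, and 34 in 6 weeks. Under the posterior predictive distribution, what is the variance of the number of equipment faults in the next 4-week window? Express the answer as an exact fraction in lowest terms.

2668/125

Total count: 21 + 27 + 20 + 34 = 102.
Total exposure: 5 + 7 + 4 + 6 = 22 weeks.
Conjugate update: add total count to the shape and total exposure to the rate, giving Gamma(115, 25).
The posterior predictive for a window of length T is Negative Binomial with variance T·α'·(β'+T)/β'² = 4·115·29/625 = 2668/125.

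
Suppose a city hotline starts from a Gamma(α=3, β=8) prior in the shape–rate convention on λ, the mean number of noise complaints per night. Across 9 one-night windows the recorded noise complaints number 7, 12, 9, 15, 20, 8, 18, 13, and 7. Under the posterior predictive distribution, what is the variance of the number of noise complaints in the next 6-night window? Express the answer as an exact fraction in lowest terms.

Total count: 7 + 12 + 9 + 15 + 20 + 8 + 18 + 13 + 7 = 109.
Total exposure: 9 nights.
Posterior: α' = 3 + 109 = 112, β' = 8 + 9 = 17.
The posterior predictive for a window of length T is Negative Binomial with variance T·α'·(β'+T)/β'² = 6·112·23/289 = 15456/289.

15456/289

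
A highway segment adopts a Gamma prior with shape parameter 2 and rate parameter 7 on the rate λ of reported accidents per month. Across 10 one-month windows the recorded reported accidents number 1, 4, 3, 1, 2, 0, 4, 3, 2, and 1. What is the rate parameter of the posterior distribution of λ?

Total count: 1 + 4 + 3 + 1 + 2 + 0 + 4 + 3 + 2 + 1 = 21.
Total exposure: 10 months.
Gamma(α, β) with Poisson data over total exposure Σt gives posterior Gamma(α+Σx, β+Σt) = Gamma(23, 17).

17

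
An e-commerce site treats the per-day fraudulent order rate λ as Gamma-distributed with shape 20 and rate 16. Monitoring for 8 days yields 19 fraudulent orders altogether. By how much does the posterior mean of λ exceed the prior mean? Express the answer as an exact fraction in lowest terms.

Total count 19 over total exposure 8 days.
Posterior: α' = 20 + 19 = 39, β' = 16 + 8 = 24.
Posterior mean = 39/24 = 13/8; prior mean = 20/16 = 5/4. Difference = 13/8 − 5/4 = 3/8.

3/8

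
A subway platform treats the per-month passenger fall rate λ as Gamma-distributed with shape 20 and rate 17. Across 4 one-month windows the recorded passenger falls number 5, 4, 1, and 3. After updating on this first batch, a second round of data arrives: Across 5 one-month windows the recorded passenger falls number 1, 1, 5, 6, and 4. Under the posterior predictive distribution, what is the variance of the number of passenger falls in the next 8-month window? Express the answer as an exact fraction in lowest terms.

Total count: 5 + 4 + 1 + 3 = 13.
Total exposure: 4 months.
After the first batch: Gamma(20 + 13, 17 + 4) = Gamma(33, 21).
Total count: 1 + 1 + 5 + 6 + 4 = 17.
Total exposure: 5 months.
After the second batch: Gamma(33 + 17, 21 + 5) = Gamma(50, 26).
The posterior predictive for a window of length T is Negative Binomial with variance T·α'·(β'+T)/β'² = 8·50·34/676 = 3400/169.

3400/169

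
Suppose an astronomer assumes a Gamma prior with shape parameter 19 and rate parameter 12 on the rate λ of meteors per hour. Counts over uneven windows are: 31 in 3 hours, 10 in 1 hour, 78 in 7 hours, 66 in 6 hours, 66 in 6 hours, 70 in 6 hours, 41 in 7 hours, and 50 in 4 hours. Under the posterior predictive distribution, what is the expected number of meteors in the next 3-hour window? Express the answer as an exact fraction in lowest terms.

1293/52

Total count: 31 + 10 + 78 + 66 + 66 + 70 + 41 + 50 = 412.
Total exposure: 3 + 1 + 7 + 6 + 6 + 6 + 7 + 4 = 40 hours.
Posterior: α' = 19 + 412 = 431, β' = 12 + 40 = 52.
Predictive mean over a 3-hour window = T·E[λ|data] = 3·431/52 = 1293/52.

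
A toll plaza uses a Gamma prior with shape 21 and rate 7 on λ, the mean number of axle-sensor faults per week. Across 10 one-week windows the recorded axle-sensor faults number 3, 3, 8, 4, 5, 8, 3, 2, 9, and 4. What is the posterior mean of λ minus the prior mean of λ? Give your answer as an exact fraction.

Total count: 3 + 3 + 8 + 4 + 5 + 8 + 3 + 2 + 9 + 4 = 49.
Total exposure: 10 weeks.
Gamma(α, β) with Poisson data over total exposure Σt gives posterior Gamma(α+Σx, β+Σt) = Gamma(70, 17).
Posterior mean = 70/17 = 70/17; prior mean = 21/7 = 3. Difference = 70/17 − 3 = 19/17.

19/17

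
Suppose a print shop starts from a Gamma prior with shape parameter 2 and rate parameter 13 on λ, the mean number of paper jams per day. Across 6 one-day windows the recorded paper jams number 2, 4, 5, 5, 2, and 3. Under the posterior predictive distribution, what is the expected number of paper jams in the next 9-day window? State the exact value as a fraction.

Total count: 2 + 4 + 5 + 5 + 2 + 3 = 21.
Total exposure: 6 days.
Posterior: α' = 2 + 21 = 23, β' = 13 + 6 = 19.
Predictive mean over a 9-day window = T·E[λ|data] = 9·23/19 = 207/19.

207/19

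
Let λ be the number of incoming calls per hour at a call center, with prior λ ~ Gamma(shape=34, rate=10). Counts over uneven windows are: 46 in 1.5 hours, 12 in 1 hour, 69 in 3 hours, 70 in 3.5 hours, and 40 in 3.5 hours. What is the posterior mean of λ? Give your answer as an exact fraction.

542/45

Total count: 46 + 12 + 69 + 70 + 40 = 237.
Total exposure: 1.5 + 1 + 3 + 3.5 + 3.5 = 12.5 hours.
Conjugate update: add total count to the shape and total exposure to the rate, giving Gamma(271, 45/2).
Posterior mean = α'/β' = 271/(45/2) = 542/45.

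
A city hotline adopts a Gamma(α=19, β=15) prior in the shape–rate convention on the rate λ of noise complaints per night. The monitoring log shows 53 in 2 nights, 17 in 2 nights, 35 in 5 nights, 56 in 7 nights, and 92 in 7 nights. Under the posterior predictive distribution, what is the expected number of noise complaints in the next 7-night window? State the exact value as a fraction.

Total count: 53 + 17 + 35 + 56 + 92 = 253.
Total exposure: 2 + 2 + 5 + 7 + 7 = 23 nights.
Gamma(α, β) with Poisson data over total exposure Σt gives posterior Gamma(α+Σx, β+Σt) = Gamma(272, 38).
Predictive mean over a 7-night window = T·E[λ|data] = 7·272/38 = 952/19.

952/19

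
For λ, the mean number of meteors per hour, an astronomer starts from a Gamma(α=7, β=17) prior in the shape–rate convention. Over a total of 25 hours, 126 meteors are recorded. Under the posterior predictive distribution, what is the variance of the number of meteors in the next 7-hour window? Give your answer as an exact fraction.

931/36

Total count 126 over total exposure 25 hours.
By Gamma–Poisson conjugacy, the posterior is Gamma(α + Σx, β + Σt) = Gamma(7 + 126, 17 + 25) = Gamma(133, 42).
The posterior predictive for a window of length T is Negative Binomial with variance T·α'·(β'+T)/β'² = 7·133·49/1764 = 931/36.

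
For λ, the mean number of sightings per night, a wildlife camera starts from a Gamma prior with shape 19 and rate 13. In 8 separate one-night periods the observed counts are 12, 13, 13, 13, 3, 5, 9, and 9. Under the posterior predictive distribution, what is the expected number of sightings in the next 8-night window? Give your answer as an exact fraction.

Total count: 12 + 13 + 13 + 13 + 3 + 5 + 9 + 9 = 77.
Total exposure: 8 nights.
Conjugate update: add total count to the shape and total exposure to the rate, giving Gamma(96, 21).
Predictive mean over an 8-night window = T·E[λ|data] = 8·96/21 = 256/7.

256/7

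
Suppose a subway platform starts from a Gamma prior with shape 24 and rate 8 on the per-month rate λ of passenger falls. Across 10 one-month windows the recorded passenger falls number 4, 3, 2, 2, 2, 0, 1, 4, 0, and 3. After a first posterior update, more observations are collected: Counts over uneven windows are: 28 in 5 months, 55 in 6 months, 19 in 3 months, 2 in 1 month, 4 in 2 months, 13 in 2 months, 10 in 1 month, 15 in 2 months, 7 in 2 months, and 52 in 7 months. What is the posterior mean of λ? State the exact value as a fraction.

250/49

Total count: 4 + 3 + 2 + 2 + 2 + 0 + 1 + 4 + 0 + 3 = 21.
Total exposure: 10 months.
After the first batch: Gamma(24 + 21, 8 + 10) = Gamma(45, 18).
Total count: 28 + 55 + 19 + 2 + 4 + 13 + 10 + 15 + 7 + 52 = 205.
Total exposure: 5 + 6 + 3 + 1 + 2 + 2 + 1 + 2 + 2 + 7 = 31 months.
After the second batch: Gamma(45 + 205, 18 + 31) = Gamma(250, 49).
Posterior mean = α'/β' = 250/49.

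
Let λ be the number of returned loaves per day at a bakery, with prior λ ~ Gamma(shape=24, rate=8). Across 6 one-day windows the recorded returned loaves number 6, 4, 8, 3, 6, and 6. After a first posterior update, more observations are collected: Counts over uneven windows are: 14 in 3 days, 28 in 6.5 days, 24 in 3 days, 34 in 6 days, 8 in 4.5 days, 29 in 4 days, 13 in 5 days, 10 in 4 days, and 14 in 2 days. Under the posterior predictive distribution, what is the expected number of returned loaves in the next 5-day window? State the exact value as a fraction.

1155/52

Total count: 6 + 4 + 8 + 3 + 6 + 6 = 33.
Total exposure: 6 days.
After the first batch: Gamma(24 + 33, 8 + 6) = Gamma(57, 14).
Total count: 14 + 28 + 24 + 34 + 8 + 29 + 13 + 10 + 14 = 174.
Total exposure: 3 + 6.5 + 3 + 6 + 4.5 + 4 + 5 + 4 + 2 = 38 days.
After the second batch: Gamma(57 + 174, 14 + 38) = Gamma(231, 52).
Predictive mean over a 5-day window = T·E[λ|data] = 5·231/52 = 1155/52.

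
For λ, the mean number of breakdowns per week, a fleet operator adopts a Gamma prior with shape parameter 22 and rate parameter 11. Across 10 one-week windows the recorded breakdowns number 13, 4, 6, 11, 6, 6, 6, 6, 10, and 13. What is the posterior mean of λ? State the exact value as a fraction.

103/21

Total count: 13 + 4 + 6 + 11 + 6 + 6 + 6 + 6 + 10 + 13 = 81.
Total exposure: 10 weeks.
By Gamma–Poisson conjugacy, the posterior is Gamma(α + Σx, β + Σt) = Gamma(22 + 81, 11 + 10) = Gamma(103, 21).
Posterior mean = α'/β' = 103/21.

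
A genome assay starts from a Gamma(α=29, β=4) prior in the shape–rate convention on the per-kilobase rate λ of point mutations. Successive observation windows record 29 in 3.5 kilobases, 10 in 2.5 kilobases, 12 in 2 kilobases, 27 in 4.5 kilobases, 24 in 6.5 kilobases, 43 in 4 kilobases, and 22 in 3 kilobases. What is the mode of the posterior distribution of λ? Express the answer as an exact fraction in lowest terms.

13/2

Total count: 29 + 10 + 12 + 27 + 24 + 43 + 22 = 167.
Total exposure: 3.5 + 2.5 + 2 + 4.5 + 6.5 + 4 + 3 = 26 kilobases.
Conjugate update: add total count to the shape and total exposure to the rate, giving Gamma(196, 30).
Posterior mode = (α'−1)/β' = 195/30 = 13/2.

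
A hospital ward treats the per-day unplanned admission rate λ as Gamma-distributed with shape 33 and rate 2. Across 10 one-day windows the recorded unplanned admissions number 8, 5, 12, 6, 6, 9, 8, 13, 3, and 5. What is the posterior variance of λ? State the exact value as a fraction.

Total count: 8 + 5 + 12 + 6 + 6 + 9 + 8 + 13 + 3 + 5 = 75.
Total exposure: 10 days.
The Gamma prior is conjugate for the Poisson rate, so λ | data ~ Gamma(33+75, 2+10) = Gamma(108, 12).
Posterior variance = α'/β'² = 108/144 = 3/4.

3/4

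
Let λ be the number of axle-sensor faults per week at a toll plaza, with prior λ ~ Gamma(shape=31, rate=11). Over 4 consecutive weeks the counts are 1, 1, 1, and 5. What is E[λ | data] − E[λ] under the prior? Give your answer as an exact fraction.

Total count: 1 + 1 + 1 + 5 = 8.
Total exposure: 4 weeks.
The Gamma prior is conjugate for the Poisson rate, so λ | data ~ Gamma(31+8, 11+4) = Gamma(39, 15).
Posterior mean = 39/15 = 13/5; prior mean = 31/11 = 31/11. Difference = 13/5 − 31/11 = -12/55.

-12/55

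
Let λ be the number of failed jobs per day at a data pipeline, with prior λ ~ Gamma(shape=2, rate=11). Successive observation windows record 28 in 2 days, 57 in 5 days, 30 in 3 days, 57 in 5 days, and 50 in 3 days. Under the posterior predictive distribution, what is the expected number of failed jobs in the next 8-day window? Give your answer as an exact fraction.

1792/29

Total count: 28 + 57 + 30 + 57 + 50 = 222.
Total exposure: 2 + 5 + 3 + 5 + 3 = 18 days.
By Gamma–Poisson conjugacy, the posterior is Gamma(α + Σx, β + Σt) = Gamma(2 + 222, 11 + 18) = Gamma(224, 29).
Predictive mean over an 8-day window = T·E[λ|data] = 8·224/29 = 1792/29.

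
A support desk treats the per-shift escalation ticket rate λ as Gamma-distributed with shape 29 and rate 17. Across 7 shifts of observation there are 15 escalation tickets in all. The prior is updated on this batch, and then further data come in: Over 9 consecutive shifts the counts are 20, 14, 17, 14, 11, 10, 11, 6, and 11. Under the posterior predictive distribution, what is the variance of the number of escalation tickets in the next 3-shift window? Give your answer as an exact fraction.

Total count 15 over total exposure 7 shifts.
After the first batch: Gamma(29 + 15, 17 + 7) = Gamma(44, 24).
Total count: 20 + 14 + 17 + 14 + 11 + 10 + 11 + 6 + 11 = 114.
Total exposure: 9 shifts.
After the second batch: Gamma(44 + 114, 24 + 9) = Gamma(158, 33).
The posterior predictive for a window of length T is Negative Binomial with variance T·α'·(β'+T)/β'² = 3·158·36/1089 = 1896/121.

1896/121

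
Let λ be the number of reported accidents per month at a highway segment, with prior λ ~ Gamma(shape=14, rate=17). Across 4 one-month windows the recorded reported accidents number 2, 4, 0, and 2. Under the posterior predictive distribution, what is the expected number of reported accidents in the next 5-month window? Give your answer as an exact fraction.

110/21

Total count: 2 + 4 + 0 + 2 = 8.
Total exposure: 4 months.
The Gamma prior is conjugate for the Poisson rate, so λ | data ~ Gamma(14+8, 17+4) = Gamma(22, 21).
Predictive mean over a 5-month window = T·E[λ|data] = 5·22/21 = 110/21.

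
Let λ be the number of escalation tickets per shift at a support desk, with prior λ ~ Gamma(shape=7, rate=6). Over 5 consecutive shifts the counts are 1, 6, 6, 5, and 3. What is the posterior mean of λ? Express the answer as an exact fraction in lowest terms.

28/11

Total count: 1 + 6 + 6 + 5 + 3 = 21.
Total exposure: 5 shifts.
Posterior: α' = 7 + 21 = 28, β' = 6 + 5 = 11.
Posterior mean = α'/β' = 28/11.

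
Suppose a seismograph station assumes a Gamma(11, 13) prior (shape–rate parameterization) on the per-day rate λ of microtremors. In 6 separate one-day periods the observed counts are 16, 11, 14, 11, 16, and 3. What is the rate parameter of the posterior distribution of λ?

19

Total count: 16 + 11 + 14 + 11 + 16 + 3 = 71.
Total exposure: 6 days.
Gamma(α, β) with Poisson data over total exposure Σt gives posterior Gamma(α+Σx, β+Σt) = Gamma(82, 19).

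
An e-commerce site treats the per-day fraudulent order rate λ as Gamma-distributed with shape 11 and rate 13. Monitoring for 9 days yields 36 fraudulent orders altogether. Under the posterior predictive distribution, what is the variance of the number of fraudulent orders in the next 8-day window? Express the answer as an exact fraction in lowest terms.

Total count 36 over total exposure 9 days.
The Gamma prior is conjugate for the Poisson rate, so λ | data ~ Gamma(11+36, 13+9) = Gamma(47, 22).
The posterior predictive for a window of length T is Negative Binomial with variance T·α'·(β'+T)/β'² = 8·47·30/484 = 2820/121.

2820/121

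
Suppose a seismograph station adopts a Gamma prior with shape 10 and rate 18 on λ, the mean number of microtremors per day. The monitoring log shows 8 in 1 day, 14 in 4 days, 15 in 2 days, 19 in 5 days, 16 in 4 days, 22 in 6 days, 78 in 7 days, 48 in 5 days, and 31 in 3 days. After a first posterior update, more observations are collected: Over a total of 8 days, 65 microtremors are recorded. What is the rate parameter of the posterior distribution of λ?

63

Total count: 8 + 14 + 15 + 19 + 16 + 22 + 78 + 48 + 31 = 251.
Total exposure: 1 + 4 + 2 + 5 + 4 + 6 + 7 + 5 + 3 = 37 days.
After the first batch: Gamma(10 + 251, 18 + 37) = Gamma(261, 55).
Total count 65 over total exposure 8 days.
After the second batch: Gamma(261 + 65, 55 + 8) = Gamma(326, 63).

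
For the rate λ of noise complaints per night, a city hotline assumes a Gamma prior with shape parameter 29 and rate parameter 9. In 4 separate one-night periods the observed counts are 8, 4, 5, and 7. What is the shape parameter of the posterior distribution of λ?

Total count: 8 + 4 + 5 + 7 = 24.
Total exposure: 4 nights.
Posterior: α' = 29 + 24 = 53, β' = 9 + 4 = 13.

53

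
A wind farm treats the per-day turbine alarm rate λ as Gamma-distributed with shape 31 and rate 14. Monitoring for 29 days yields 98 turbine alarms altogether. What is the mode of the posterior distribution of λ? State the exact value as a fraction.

128/43

Total count 98 over total exposure 29 days.
Posterior: α' = 31 + 98 = 129, β' = 14 + 29 = 43.
Posterior mode = (α'−1)/β' = 128/43.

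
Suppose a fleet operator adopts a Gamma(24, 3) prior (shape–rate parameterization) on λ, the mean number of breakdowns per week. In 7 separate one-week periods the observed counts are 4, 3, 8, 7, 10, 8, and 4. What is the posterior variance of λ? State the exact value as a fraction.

Total count: 4 + 3 + 8 + 7 + 10 + 8 + 4 = 44.
Total exposure: 7 weeks.
By Gamma–Poisson conjugacy, the posterior is Gamma(α + Σx, β + Σt) = Gamma(24 + 44, 3 + 7) = Gamma(68, 10).
Posterior variance = α'/β'² = 68/100 = 17/25.

17/25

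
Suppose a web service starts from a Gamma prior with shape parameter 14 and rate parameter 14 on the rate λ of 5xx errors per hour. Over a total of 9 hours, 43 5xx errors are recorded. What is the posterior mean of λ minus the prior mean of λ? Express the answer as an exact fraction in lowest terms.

Total count 43 over total exposure 9 hours.
Conjugate update: add total count to the shape and total exposure to the rate, giving Gamma(57, 23).
Posterior mean = 57/23 = 57/23; prior mean = 14/14 = 1. Difference = 57/23 − 1 = 34/23.

34/23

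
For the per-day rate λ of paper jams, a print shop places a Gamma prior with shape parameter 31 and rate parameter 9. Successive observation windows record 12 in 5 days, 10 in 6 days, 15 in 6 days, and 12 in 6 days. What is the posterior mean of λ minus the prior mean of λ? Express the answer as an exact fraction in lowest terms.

-17/18

Total count: 12 + 10 + 15 + 12 = 49.
Total exposure: 5 + 6 + 6 + 6 = 23 days.
The Gamma prior is conjugate for the Poisson rate, so λ | data ~ Gamma(31+49, 9+23) = Gamma(80, 32).
Posterior mean = 80/32 = 5/2; prior mean = 31/9 = 31/9. Difference = 5/2 − 31/9 = -17/18.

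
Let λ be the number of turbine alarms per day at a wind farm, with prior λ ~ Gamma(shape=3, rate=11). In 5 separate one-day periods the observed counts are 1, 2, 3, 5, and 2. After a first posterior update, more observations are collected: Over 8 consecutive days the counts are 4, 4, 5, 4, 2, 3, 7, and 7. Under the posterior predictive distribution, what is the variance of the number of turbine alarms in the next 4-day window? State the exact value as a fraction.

91/9

Total count: 1 + 2 + 3 + 5 + 2 = 13.
Total exposure: 5 days.
After the first batch: Gamma(3 + 13, 11 + 5) = Gamma(16, 16).
Total count: 4 + 4 + 5 + 4 + 2 + 3 + 7 + 7 = 36.
Total exposure: 8 days.
After the second batch: Gamma(16 + 36, 16 + 8) = Gamma(52, 24).
The posterior predictive for a window of length T is Negative Binomial with variance T·α'·(β'+T)/β'² = 4·52·28/576 = 91/9.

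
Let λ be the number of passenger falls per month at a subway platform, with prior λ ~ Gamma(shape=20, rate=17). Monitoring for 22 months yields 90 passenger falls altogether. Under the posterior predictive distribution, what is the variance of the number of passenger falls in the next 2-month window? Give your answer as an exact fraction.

Total count 90 over total exposure 22 months.
The Gamma prior is conjugate for the Poisson rate, so λ | data ~ Gamma(20+90, 17+22) = Gamma(110, 39).
The posterior predictive for a window of length T is Negative Binomial with variance T·α'·(β'+T)/β'² = 2·110·41/1521 = 9020/1521.

9020/1521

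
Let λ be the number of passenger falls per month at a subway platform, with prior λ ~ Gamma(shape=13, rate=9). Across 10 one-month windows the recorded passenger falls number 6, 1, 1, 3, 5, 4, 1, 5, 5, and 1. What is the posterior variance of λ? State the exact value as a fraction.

45/361

Total count: 6 + 1 + 1 + 3 + 5 + 4 + 1 + 5 + 5 + 1 = 32.
Total exposure: 10 months.
Conjugate update: add total count to the shape and total exposure to the rate, giving Gamma(45, 19).
Posterior variance = α'/β'² = 45/361.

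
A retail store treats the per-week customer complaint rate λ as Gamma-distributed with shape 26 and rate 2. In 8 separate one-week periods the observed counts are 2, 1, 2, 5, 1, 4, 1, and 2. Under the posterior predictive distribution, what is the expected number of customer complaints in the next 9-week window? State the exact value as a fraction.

198/5

Total count: 2 + 1 + 2 + 5 + 1 + 4 + 1 + 2 = 18.
Total exposure: 8 weeks.
Gamma(α, β) with Poisson data over total exposure Σt gives posterior Gamma(α+Σx, β+Σt) = Gamma(44, 10).
Predictive mean over a 9-week window = T·E[λ|data] = 9·44/10 = 198/5.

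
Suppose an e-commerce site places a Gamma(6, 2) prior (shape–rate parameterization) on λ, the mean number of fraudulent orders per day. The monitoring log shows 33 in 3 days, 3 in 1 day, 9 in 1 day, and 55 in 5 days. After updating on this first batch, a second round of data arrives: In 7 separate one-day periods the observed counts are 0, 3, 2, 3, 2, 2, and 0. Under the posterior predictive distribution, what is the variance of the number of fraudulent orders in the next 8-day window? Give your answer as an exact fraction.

25488/361

Total count: 33 + 3 + 9 + 55 = 100.
Total exposure: 3 + 1 + 1 + 5 = 10 days.
After the first batch: Gamma(6 + 100, 2 + 10) = Gamma(106, 12).
Total count: 0 + 3 + 2 + 3 + 2 + 2 + 0 = 12.
Total exposure: 7 days.
After the second batch: Gamma(106 + 12, 12 + 7) = Gamma(118, 19).
The posterior predictive for a window of length T is Negative Binomial with variance T·α'·(β'+T)/β'² = 8·118·27/361 = 25488/361.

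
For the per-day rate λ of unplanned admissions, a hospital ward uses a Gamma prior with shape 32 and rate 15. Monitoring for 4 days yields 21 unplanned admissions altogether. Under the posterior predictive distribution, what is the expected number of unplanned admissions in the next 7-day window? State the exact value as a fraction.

371/19

Total count 21 over total exposure 4 days.
Gamma(α, β) with Poisson data over total exposure Σt gives posterior Gamma(α+Σx, β+Σt) = Gamma(53, 19).
Predictive mean over a 7-day window = T·E[λ|data] = 7·53/19 = 371/19.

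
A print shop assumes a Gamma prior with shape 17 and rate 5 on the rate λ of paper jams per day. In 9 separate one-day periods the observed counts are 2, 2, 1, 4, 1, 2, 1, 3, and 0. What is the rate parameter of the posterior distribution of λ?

14

Total count: 2 + 2 + 1 + 4 + 1 + 2 + 1 + 3 + 0 = 16.
Total exposure: 9 days.
Conjugate update: add total count to the shape and total exposure to the rate, giving Gamma(33, 14).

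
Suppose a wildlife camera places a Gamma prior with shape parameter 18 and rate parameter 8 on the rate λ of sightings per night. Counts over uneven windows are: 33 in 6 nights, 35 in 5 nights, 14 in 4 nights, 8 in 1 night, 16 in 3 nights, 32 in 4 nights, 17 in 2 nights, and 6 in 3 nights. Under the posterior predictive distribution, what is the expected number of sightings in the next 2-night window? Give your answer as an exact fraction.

179/18

Total count: 33 + 35 + 14 + 8 + 16 + 32 + 17 + 6 = 161.
Total exposure: 6 + 5 + 4 + 1 + 3 + 4 + 2 + 3 = 28 nights.
The Gamma prior is conjugate for the Poisson rate, so λ | data ~ Gamma(18+161, 8+28) = Gamma(179, 36).
Predictive mean over a 2-night window = T·E[λ|data] = 2·179/36 = 179/18.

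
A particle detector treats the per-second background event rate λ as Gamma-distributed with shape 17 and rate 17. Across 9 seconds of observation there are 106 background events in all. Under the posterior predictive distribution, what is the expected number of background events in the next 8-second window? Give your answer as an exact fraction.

Total count 106 over total exposure 9 seconds.
Gamma(α, β) with Poisson data over total exposure Σt gives posterior Gamma(α+Σx, β+Σt) = Gamma(123, 26).
Predictive mean over an 8-second window = T·E[λ|data] = 8·123/26 = 492/13.

492/13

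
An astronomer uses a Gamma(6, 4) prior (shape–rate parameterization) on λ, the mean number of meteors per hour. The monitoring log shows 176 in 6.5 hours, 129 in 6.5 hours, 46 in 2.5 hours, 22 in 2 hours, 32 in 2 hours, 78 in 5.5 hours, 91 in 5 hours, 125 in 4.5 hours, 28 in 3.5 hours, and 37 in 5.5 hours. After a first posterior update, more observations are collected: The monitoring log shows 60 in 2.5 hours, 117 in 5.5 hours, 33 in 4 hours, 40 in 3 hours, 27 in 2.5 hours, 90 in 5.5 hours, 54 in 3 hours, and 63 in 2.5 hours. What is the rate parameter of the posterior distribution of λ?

76

Total count: 176 + 129 + 46 + 22 + 32 + 78 + 91 + 125 + 28 + 37 = 764.
Total exposure: 6.5 + 6.5 + 2.5 + 2 + 2 + 5.5 + 5 + 4.5 + 3.5 + 5.5 = 43.5 hours.
After the first batch: Gamma(6 + 764, 4 + 43.5) = Gamma(770, 95/2).
Total count: 60 + 117 + 33 + 40 + 27 + 90 + 54 + 63 = 484.
Total exposure: 2.5 + 5.5 + 4 + 3 + 2.5 + 5.5 + 3 + 2.5 = 28.5 hours.
After the second batch: Gamma(770 + 484, 95/2 + 28.5) = Gamma(1254, 76).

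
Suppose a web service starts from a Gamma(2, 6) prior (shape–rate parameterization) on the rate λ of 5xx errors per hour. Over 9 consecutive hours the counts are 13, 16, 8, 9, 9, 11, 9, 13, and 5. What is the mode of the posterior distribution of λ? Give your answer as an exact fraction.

Total count: 13 + 16 + 8 + 9 + 9 + 11 + 9 + 13 + 5 = 93.
Total exposure: 9 hours.
Gamma(α, β) with Poisson data over total exposure Σt gives posterior Gamma(α+Σx, β+Σt) = Gamma(95, 15).
Posterior mode = (α'−1)/β' = 94/15.

94/15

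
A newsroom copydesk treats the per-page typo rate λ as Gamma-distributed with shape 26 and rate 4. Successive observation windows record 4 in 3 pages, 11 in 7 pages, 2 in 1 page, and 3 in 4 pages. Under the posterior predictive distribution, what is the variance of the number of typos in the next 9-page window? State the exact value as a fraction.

11592/361

Total count: 4 + 11 + 2 + 3 = 20.
Total exposure: 3 + 7 + 1 + 4 = 15 pages.
Conjugate update: add total count to the shape and total exposure to the rate, giving Gamma(46, 19).
The posterior predictive for a window of length T is Negative Binomial with variance T·α'·(β'+T)/β'² = 9·46·28/361 = 11592/361.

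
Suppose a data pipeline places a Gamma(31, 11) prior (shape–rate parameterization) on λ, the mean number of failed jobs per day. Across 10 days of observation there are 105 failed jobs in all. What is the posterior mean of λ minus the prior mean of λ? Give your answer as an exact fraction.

Total count 105 over total exposure 10 days.
Posterior: α' = 31 + 105 = 136, β' = 11 + 10 = 21.
Posterior mean = 136/21 = 136/21; prior mean = 31/11 = 31/11. Difference = 136/21 − 31/11 = 845/231.

845/231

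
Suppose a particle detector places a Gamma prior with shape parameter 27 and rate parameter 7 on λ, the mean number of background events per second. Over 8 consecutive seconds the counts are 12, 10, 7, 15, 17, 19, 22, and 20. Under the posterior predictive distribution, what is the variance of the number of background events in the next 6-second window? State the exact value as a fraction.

2086/25

Total count: 12 + 10 + 7 + 15 + 17 + 19 + 22 + 20 = 122.
Total exposure: 8 seconds.
Gamma(α, β) with Poisson data over total exposure Σt gives posterior Gamma(α+Σx, β+Σt) = Gamma(149, 15).
The posterior predictive for a window of length T is Negative Binomial with variance T·α'·(β'+T)/β'² = 6·149·21/225 = 2086/25.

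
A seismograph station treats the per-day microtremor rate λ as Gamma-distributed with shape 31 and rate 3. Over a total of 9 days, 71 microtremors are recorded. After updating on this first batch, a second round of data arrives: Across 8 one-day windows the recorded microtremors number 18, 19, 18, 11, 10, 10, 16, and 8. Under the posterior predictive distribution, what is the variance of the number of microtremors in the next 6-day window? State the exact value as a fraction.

Total count 71 over total exposure 9 days.
After the first batch: Gamma(31 + 71, 3 + 9) = Gamma(102, 12).
Total count: 18 + 19 + 18 + 11 + 10 + 10 + 16 + 8 = 110.
Total exposure: 8 days.
After the second batch: Gamma(102 + 110, 12 + 8) = Gamma(212, 20).
The posterior predictive for a window of length T is Negative Binomial with variance T·α'·(β'+T)/β'² = 6·212·26/400 = 2067/25.

2067/25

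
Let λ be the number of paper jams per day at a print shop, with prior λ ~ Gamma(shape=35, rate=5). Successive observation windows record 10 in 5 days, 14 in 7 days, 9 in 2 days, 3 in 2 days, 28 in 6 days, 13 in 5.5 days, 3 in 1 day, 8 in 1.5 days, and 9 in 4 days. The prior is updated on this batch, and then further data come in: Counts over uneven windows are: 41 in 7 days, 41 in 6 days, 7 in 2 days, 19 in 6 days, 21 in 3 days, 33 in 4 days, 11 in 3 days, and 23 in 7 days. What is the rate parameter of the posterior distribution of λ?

77

Total count: 10 + 14 + 9 + 3 + 28 + 13 + 3 + 8 + 9 = 97.
Total exposure: 5 + 7 + 2 + 2 + 6 + 5.5 + 1 + 1.5 + 4 = 34 days.
After the first batch: Gamma(35 + 97, 5 + 34) = Gamma(132, 39).
Total count: 41 + 41 + 7 + 19 + 21 + 33 + 11 + 23 = 196.
Total exposure: 7 + 6 + 2 + 6 + 3 + 4 + 3 + 7 = 38 days.
After the second batch: Gamma(132 + 196, 39 + 38) = Gamma(328, 77).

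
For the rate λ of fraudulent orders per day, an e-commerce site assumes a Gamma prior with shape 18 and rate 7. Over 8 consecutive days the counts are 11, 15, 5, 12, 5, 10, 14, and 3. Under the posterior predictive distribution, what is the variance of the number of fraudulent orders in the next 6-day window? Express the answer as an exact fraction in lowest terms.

Total count: 11 + 15 + 5 + 12 + 5 + 10 + 14 + 3 = 75.
Total exposure: 8 days.
The Gamma prior is conjugate for the Poisson rate, so λ | data ~ Gamma(18+75, 7+8) = Gamma(93, 15).
The posterior predictive for a window of length T is Negative Binomial with variance T·α'·(β'+T)/β'² = 6·93·21/225 = 1302/25.

1302/25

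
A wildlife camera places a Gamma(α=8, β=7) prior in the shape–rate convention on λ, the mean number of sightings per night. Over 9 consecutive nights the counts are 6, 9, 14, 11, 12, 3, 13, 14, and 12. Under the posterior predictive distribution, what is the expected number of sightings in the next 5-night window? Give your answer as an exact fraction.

Total count: 6 + 9 + 14 + 11 + 12 + 3 + 13 + 14 + 12 = 94.
Total exposure: 9 nights.
Gamma(α, β) with Poisson data over total exposure Σt gives posterior Gamma(α+Σx, β+Σt) = Gamma(102, 16).
Predictive mean over a 5-night window = T·E[λ|data] = 5·102/16 = 255/8.

255/8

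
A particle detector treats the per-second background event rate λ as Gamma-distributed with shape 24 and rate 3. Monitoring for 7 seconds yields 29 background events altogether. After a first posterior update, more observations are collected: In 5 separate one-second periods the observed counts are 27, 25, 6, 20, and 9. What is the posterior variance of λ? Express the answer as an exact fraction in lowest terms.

Total count 29 over total exposure 7 seconds.
After the first batch: Gamma(24 + 29, 3 + 7) = Gamma(53, 10).
Total count: 27 + 25 + 6 + 20 + 9 = 87.
Total exposure: 5 seconds.
After the second batch: Gamma(53 + 87, 10 + 5) = Gamma(140, 15).
Posterior variance = α'/β'² = 140/225 = 28/45.

28/45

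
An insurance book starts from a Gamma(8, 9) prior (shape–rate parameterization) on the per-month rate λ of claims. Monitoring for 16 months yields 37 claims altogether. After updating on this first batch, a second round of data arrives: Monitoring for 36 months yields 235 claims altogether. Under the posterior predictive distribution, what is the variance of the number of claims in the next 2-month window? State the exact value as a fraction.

Total count 37 over total exposure 16 months.
After the first batch: Gamma(8 + 37, 9 + 16) = Gamma(45, 25).
Total count 235 over total exposure 36 months.
After the second batch: Gamma(45 + 235, 25 + 36) = Gamma(280, 61).
The posterior predictive for a window of length T is Negative Binomial with variance T·α'·(β'+T)/β'² = 2·280·63/3721 = 35280/3721.

35280/3721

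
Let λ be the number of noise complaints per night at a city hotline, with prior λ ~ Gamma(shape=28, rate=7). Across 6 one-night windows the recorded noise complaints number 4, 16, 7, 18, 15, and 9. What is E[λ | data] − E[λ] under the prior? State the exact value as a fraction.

45/13

Total count: 4 + 16 + 7 + 18 + 15 + 9 = 69.
Total exposure: 6 nights.
The Gamma prior is conjugate for the Poisson rate, so λ | data ~ Gamma(28+69, 7+6) = Gamma(97, 13).
Posterior mean = 97/13 = 97/13; prior mean = 28/7 = 4. Difference = 97/13 − 4 = 45/13.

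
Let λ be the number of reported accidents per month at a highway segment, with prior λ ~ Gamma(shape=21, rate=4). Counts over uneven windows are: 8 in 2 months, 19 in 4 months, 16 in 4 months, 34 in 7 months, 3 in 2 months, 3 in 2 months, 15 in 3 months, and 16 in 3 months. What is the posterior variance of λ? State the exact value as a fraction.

Total count: 8 + 19 + 16 + 34 + 3 + 3 + 15 + 16 = 114.
Total exposure: 2 + 4 + 4 + 7 + 2 + 2 + 3 + 3 = 27 months.
The Gamma prior is conjugate for the Poisson rate, so λ | data ~ Gamma(21+114, 4+27) = Gamma(135, 31).
Posterior variance = α'/β'² = 135/961.

135/961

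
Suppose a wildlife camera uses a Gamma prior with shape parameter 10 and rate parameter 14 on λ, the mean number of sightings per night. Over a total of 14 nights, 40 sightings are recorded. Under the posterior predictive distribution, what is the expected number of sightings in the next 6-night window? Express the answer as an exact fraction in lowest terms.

Total count 40 over total exposure 14 nights.
Posterior: α' = 10 + 40 = 50, β' = 14 + 14 = 28.
Predictive mean over a 6-night window = T·E[λ|data] = 6·50/28 = 75/7.

75/7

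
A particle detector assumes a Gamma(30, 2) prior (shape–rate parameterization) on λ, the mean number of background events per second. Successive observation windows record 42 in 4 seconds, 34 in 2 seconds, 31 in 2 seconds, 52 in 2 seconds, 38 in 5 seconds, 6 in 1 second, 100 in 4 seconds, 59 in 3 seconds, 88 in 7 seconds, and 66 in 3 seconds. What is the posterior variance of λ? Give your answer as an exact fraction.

78/175

Total count: 42 + 34 + 31 + 52 + 38 + 6 + 100 + 59 + 88 + 66 = 516.
Total exposure: 4 + 2 + 2 + 2 + 5 + 1 + 4 + 3 + 7 + 3 = 33 seconds.
Gamma(α, β) with Poisson data over total exposure Σt gives posterior Gamma(α+Σx, β+Σt) = Gamma(546, 35).
Posterior variance = α'/β'² = 546/1225 = 78/175.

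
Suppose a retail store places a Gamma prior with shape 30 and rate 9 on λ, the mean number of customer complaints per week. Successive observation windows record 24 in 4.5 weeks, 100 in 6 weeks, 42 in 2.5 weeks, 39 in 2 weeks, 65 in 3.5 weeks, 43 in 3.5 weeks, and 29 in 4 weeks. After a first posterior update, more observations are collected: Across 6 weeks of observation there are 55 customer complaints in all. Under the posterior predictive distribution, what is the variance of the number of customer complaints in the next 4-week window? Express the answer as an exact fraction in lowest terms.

Total count: 24 + 100 + 42 + 39 + 65 + 43 + 29 = 342.
Total exposure: 4.5 + 6 + 2.5 + 2 + 3.5 + 3.5 + 4 = 26 weeks.
After the first batch: Gamma(30 + 342, 9 + 26) = Gamma(372, 35).
Total count 55 over total exposure 6 weeks.
After the second batch: Gamma(372 + 55, 35 + 6) = Gamma(427, 41).
The posterior predictive for a window of length T is Negative Binomial with variance T·α'·(β'+T)/β'² = 4·427·45/1681 = 76860/1681.

76860/1681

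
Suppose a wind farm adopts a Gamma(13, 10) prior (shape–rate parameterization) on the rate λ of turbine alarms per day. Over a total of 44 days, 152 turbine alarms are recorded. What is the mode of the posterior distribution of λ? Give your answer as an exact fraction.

82/27

Total count 152 over total exposure 44 days.
By Gamma–Poisson conjugacy, the posterior is Gamma(α + Σx, β + Σt) = Gamma(13 + 152, 10 + 44) = Gamma(165, 54).
Posterior mode = (α'−1)/β' = 164/54 = 82/27.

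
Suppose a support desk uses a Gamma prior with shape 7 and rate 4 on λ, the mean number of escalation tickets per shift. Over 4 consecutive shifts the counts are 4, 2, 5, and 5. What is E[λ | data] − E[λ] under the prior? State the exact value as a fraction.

Total count: 4 + 2 + 5 + 5 = 16.
Total exposure: 4 shifts.
Gamma(α, β) with Poisson data over total exposure Σt gives posterior Gamma(α+Σx, β+Σt) = Gamma(23, 8).
Posterior mean = 23/8 = 23/8; prior mean = 7/4 = 7/4. Difference = 23/8 − 7/4 = 9/8.

9/8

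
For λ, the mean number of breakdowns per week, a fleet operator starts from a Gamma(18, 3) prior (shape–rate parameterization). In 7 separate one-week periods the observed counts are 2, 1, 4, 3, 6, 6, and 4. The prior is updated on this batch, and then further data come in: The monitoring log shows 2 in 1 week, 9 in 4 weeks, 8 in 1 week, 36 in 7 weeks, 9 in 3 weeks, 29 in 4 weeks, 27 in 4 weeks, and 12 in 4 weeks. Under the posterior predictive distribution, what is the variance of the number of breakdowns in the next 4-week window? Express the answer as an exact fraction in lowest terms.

Total count: 2 + 1 + 4 + 3 + 6 + 6 + 4 = 26.
Total exposure: 7 weeks.
After the first batch: Gamma(18 + 26, 3 + 7) = Gamma(44, 10).
Total count: 2 + 9 + 8 + 36 + 9 + 29 + 27 + 12 = 132.
Total exposure: 1 + 4 + 1 + 7 + 3 + 4 + 4 + 4 = 28 weeks.
After the second batch: Gamma(44 + 132, 10 + 28) = Gamma(176, 38).
The posterior predictive for a window of length T is Negative Binomial with variance T·α'·(β'+T)/β'² = 4·176·42/1444 = 7392/361.

7392/361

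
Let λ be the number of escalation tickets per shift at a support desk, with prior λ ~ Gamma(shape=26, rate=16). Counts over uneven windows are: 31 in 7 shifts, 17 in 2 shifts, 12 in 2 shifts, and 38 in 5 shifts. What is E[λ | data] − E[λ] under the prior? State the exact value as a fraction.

Total count: 31 + 17 + 12 + 38 = 98.
Total exposure: 7 + 2 + 2 + 5 = 16 shifts.
Posterior: α' = 26 + 98 = 124, β' = 16 + 16 = 32.
Posterior mean = 124/32 = 31/8; prior mean = 26/16 = 13/8. Difference = 31/8 − 13/8 = 9/4.

9/4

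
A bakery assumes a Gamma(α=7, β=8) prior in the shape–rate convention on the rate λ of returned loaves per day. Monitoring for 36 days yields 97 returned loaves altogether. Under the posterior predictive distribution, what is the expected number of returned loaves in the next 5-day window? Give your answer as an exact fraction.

130/11

Total count 97 over total exposure 36 days.
By Gamma–Poisson conjugacy, the posterior is Gamma(α + Σx, β + Σt) = Gamma(7 + 97, 8 + 36) = Gamma(104, 44).
Predictive mean over a 5-day window = T·E[λ|data] = 5·104/44 = 130/11.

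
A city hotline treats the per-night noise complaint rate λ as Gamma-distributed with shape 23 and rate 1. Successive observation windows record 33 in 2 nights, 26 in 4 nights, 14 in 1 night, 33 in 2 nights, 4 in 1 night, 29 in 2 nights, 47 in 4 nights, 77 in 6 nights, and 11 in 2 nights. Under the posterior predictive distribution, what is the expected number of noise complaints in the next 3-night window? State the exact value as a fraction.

891/25

Total count: 33 + 26 + 14 + 33 + 4 + 29 + 47 + 77 + 11 = 274.
Total exposure: 2 + 4 + 1 + 2 + 1 + 2 + 4 + 6 + 2 = 24 nights.
The Gamma prior is conjugate for the Poisson rate, so λ | data ~ Gamma(23+274, 1+24) = Gamma(297, 25).
Predictive mean over a 3-night window = T·E[λ|data] = 3·297/25 = 891/25.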